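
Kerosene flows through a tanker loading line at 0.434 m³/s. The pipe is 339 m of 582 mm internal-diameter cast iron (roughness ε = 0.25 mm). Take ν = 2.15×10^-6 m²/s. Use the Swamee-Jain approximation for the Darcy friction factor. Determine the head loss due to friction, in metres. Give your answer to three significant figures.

V = 4Q/(πD²) = 4·0.434/(π·0.582²) = 1.631 m/s
Re = VD/ν = 1.631·0.582/2.15×10^-6 = 4.42×10^5 → turbulent
ε/D = 0.25/582 = 4.30×10^-4
Swamee-Jain: f = 0.01744
h_f = f(L/D)V²/(2g) = 0.01744·(339/0.582)·1.631²/(2·9.81) = 1.378 m

h_f ≈ 1.38 m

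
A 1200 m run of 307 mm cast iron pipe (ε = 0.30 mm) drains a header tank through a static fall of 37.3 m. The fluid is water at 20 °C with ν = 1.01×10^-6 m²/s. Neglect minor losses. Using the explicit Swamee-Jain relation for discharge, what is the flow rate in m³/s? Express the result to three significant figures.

Swamee-Jain (Type II): Q = -0.965·√(gD⁵h_f/L)·ln[ε/(3.7D) + √(3.17ν²L/(gD³h_f))]
√(gD⁵h_f/L) = √(9.81·0.307⁵·37.3/1200) = 0.02884
ε/(3.7D) = 2.64×10^-4; √(3.17ν²L/(gD³h_f)) = 1.91×10^-5
Q = -0.965·0.02884·ln(2.833×10^-4) = 0.2273 m³/s
Check: V = 3.07 m/s, Re = 9.33×10^5, f = 0.01995, h_f = 37.5 m ≈ 37.3 m ✓

Q ≈ 0.227 m³/s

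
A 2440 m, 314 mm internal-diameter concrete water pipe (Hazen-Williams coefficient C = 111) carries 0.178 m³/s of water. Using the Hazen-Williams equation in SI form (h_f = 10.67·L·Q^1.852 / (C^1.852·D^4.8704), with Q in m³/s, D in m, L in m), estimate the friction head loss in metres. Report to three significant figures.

h_f = 10.67·2440·0.178^1.852 / (111^1.852·0.314^4.8704) = 48.93 m

h_f ≈ 48.9 m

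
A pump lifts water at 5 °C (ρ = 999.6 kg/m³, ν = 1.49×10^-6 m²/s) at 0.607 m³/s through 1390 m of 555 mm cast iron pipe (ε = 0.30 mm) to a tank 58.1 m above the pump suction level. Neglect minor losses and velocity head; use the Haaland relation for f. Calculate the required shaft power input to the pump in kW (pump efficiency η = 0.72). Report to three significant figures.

V = 4Q/(πD²) = 2.509 m/s; Re = 9.35×10^5; ε/D = 5.41×10^-4; f = 0.01747
h_f = f(L/D)V²/2g = 14.04 m
Total head H = z + h_f = 58.1 + 14.04 = 72.14 m
P_hyd = ρgQH = 999.6·9.81·0.607·72.14 = 429.4 kW
P_shaft = P_hyd/η = 429.4/0.72 = 596.4 kW

P_shaft ≈ 596 kW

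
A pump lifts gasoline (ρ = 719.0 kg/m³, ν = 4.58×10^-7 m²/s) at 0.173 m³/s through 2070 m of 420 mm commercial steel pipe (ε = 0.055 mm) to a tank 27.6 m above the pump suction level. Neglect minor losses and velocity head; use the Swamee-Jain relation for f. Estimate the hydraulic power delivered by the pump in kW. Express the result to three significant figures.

P_hyd ≈ 40.3 kW

V = 4Q/(πD²) = 1.249 m/s; Re = 1.15×10^6; ε/D = 1.31×10^-4; f = 0.01381
h_f = f(L/D)V²/2g = 5.409 m
Total head H = z + h_f = 27.6 + 5.409 = 33.01 m
P_hyd = ρgQH = 719.0·9.81·0.173·33.01 = 40.28 kW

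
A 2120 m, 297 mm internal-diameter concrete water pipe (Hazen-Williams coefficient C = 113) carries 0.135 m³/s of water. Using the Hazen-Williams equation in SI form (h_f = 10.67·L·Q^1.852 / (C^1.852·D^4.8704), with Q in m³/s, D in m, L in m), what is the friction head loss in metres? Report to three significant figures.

h_f ≈ 32.3 m

h_f = 10.67·2120·0.135^1.852 / (113^1.852·0.297^4.8704) = 32.32 m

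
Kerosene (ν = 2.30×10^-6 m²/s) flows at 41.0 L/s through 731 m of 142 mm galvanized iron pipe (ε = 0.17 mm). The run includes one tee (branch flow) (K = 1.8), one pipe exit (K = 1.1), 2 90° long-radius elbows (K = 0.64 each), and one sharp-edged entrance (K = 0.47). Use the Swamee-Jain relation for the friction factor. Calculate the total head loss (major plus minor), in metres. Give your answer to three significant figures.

H_L ≈ 40.7 m

V = 4Q/(πD²) = 2.589 m/s; V²/2g = 0.3416 m
Re = 1.60×10^5, ε/D = 0.00120 → f = 0.02222 (Swamee-Jain)
Major: h_f = f(L/D)·V²/2g = 0.02222·5148·0.3416 = 39.08 m
Minor: ΣK = 4.65; h_m = ΣK·V²/2g = 1.589 m
Total H_L = 39.08 + 1.589 = 40.67 m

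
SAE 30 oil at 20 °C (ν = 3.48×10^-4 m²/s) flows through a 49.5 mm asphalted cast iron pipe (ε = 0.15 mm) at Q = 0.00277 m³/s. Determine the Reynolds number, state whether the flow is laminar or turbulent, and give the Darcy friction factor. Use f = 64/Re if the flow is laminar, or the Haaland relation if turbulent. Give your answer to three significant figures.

V = 4Q/(πD²) = 1.439 m/s
Re = VD/ν = 1.439·0.0495/3.48×10^-4 = 205
Re < 2300 → laminar → f = 64/Re = 0.3126

Re ≈ 205; laminar; f = 64/Re ≈ 0.313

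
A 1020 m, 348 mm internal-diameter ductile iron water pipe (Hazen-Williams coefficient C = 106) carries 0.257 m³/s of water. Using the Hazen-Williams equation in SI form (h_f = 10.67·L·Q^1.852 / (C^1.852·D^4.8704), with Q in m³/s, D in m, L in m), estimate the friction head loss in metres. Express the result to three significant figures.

h_f ≈ 26.7 m

h_f = 10.67·1020·0.257^1.852 / (106^1.852·0.348^4.8704) = 26.66 m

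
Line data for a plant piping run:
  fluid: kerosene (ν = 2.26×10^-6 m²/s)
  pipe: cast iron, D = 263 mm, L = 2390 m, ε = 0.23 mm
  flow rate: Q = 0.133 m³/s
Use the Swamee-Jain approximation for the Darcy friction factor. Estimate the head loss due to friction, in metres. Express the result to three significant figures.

V = 4Q/(πD²) = 4·0.133/(π·0.263²) = 2.448 m/s
Re = VD/ν = 2.448·0.263/2.26×10^-6 = 2.85×10^5 → turbulent
ε/D = 0.23/263 = 8.75×10^-4
Swamee-Jain: f = 0.02026
h_f = f(L/D)V²/(2g) = 0.02026·(2390/0.263)·2.448²/(2·9.81) = 56.25 m

h_f ≈ 56.2 m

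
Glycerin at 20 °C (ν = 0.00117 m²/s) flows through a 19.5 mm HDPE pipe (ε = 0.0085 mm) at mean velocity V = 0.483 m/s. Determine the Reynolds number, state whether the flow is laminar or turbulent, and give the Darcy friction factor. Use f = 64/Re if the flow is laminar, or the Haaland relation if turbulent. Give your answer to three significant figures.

Re = VD/ν = 0.4830·0.0195/0.00117 = 8.05
Re < 2300 → laminar → f = 64/Re = 7.950

Re ≈ 8.05; laminar; f = 64/Re ≈ 7.95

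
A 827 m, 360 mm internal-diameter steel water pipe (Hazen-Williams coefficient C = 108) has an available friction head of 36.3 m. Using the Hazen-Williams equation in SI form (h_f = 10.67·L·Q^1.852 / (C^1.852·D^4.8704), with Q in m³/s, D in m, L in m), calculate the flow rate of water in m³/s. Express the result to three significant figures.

Q ≈ 0.379 m³/s

Rearranging: Q = [h_f·C^1.852·D^4.8704 / (10.67·L)]^(1/1.852)
Q = [36.3·108^1.852·0.360^4.8704 / (10.67·827)]^0.540 = 0.3788 m³/s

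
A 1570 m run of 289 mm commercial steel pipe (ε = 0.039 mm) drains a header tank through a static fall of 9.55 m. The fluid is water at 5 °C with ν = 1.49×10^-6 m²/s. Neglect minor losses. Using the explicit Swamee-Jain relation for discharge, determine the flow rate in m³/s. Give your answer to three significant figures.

Swamee-Jain (Type II): Q = -0.965·√(gD⁵h_f/L)·ln[ε/(3.7D) + √(3.17ν²L/(gD³h_f))]
√(gD⁵h_f/L) = √(9.81·0.289⁵·9.55/1570) = 0.01097
ε/(3.7D) = 3.65×10^-5; √(3.17ν²L/(gD³h_f)) = 6.99×10^-5
Q = -0.965·0.01097·ln(1.064×10^-4) = 0.09683 m³/s
Check: V = 1.48 m/s, Re = 2.86×10^5, f = 0.01585, h_f = 9.57 m ≈ 9.55 m ✓

Q ≈ 0.0968 m³/s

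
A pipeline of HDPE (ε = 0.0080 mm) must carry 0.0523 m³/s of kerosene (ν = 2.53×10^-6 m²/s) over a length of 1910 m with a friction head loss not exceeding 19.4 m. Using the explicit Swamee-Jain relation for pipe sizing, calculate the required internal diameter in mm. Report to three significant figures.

Swamee-Jain (Type III): D = 0.66·[ε^1.25·(LQ²/(gh_f))^4.75 + ν·Q^9.4·(L/(gh_f))^5.2]^0.04
LQ²/(gh_f) = 0.02745; L/(gh_f) = 10.04
Term 1 = ε^1.25·(…)^4.75 = 1.63×10^-14; Term 2 = ν·Q^9.4·(…)^5.2 = 3.67×10^-13
D = 0.66·(1.63×10^-14 + 3.67×10^-13)^0.04 = 0.2103 m = 210 mm
Check: V = 1.51 m/s, Re = 1.25×10^5, f = 0.01732, h_f = 18.2 m ≈ 19.4 m ✓

D ≈ 210 mm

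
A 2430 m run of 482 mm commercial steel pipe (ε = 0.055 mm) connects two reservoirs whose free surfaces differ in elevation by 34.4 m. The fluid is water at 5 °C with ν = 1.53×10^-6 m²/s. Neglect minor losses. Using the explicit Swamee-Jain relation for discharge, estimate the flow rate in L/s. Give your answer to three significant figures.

Swamee-Jain (Type II): Q = -0.965·√(gD⁵h_f/L)·ln[ε/(3.7D) + √(3.17ν²L/(gD³h_f))]
√(gD⁵h_f/L) = √(9.81·0.482⁵·34.4/2430) = 0.06011
ε/(3.7D) = 3.08×10^-5; √(3.17ν²L/(gD³h_f)) = 2.18×10^-5
Q = -0.965·0.06011·ln(5.268×10^-5) = 0.5714 m³/s
Check: V = 3.13 m/s, Re = 9.87×10^5, f = 0.01373, h_f = 34.6 m ≈ 34.4 m ✓

Q ≈ 571 L/s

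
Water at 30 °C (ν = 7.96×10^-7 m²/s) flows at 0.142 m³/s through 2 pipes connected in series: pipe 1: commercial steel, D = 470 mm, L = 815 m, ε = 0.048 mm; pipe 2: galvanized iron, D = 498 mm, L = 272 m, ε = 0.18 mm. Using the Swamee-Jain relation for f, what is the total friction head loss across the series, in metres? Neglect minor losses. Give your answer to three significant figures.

H ≈ 1.11 m

Pipe 1: V = 0.8185 m/s, Re = 4.83×10^5, ε/D = 1.02×10^-4, f = 0.01455, h_1 = f(L/D)V²/2g = 0.8614 m
Pipe 2: V = 0.7290 m/s, Re = 4.56×10^5, ε/D = 3.61×10^-4, f = 0.01694, h_2 = f(L/D)V²/2g = 0.2506 m
Series → Q common, losses add: H = Σh = 1.112 m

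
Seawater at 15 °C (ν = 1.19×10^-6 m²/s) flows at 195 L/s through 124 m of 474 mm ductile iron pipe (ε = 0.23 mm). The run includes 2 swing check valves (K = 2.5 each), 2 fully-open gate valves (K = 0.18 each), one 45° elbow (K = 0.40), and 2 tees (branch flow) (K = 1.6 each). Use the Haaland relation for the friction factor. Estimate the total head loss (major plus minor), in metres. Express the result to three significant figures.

V = 4Q/(πD²) = 1.105 m/s; V²/2g = 0.06224 m
Re = 4.40×10^5, ε/D = 4.85×10^-4 → f = 0.01759 (Haaland)
Major: h_f = f(L/D)·V²/2g = 0.01759·261.6·0.06224 = 0.2864 m
Minor: ΣK = 8.96; h_m = ΣK·V²/2g = 0.5577 m
Total H_L = 0.2864 + 0.5577 = 0.8441 m

H_L ≈ 0.844 m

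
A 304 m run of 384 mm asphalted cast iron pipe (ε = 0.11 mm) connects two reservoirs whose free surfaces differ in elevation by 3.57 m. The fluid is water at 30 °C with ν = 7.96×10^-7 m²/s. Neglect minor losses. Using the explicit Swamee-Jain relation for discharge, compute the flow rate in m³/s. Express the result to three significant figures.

Swamee-Jain (Type II): Q = -0.965·√(gD⁵h_f/L)·ln[ε/(3.7D) + √(3.17ν²L/(gD³h_f))]
√(gD⁵h_f/L) = √(9.81·0.384⁵·3.57/304) = 0.03101
ε/(3.7D) = 7.74×10^-5; √(3.17ν²L/(gD³h_f)) = 1.75×10^-5
Q = -0.965·0.03101·ln(9.497×10^-5) = 0.2772 m³/s
Check: V = 2.39 m/s, Re = 1.15×10^6, f = 0.01554, h_f = 3.59 m ≈ 3.57 m ✓

Q ≈ 0.277 m³/s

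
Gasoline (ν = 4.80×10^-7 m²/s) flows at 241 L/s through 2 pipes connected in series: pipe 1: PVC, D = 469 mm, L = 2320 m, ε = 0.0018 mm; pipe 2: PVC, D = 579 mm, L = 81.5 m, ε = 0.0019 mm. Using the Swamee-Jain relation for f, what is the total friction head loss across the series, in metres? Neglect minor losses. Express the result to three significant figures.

H ≈ 5.54 m

Pipe 1: V = 1.395 m/s, Re = 1.36×10^6, ε/D = 3.84×10^-6, f = 0.01114, h_1 = f(L/D)V²/2g = 5.467 m
Pipe 2: V = 0.9153 m/s, Re = 1.10×10^6, ε/D = 3.28×10^-6, f = 0.01150, h_2 = f(L/D)V²/2g = 0.06915 m
Series → Q common, losses add: H = Σh = 5.536 m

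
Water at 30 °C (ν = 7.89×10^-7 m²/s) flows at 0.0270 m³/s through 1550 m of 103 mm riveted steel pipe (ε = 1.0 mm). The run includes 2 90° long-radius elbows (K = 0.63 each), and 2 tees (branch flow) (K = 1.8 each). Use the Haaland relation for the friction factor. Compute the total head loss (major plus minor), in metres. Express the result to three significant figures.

H_L ≈ 307 m

V = 4Q/(πD²) = 3.240 m/s; V²/2g = 0.5352 m
Re = 4.23×10^5, ε/D = 0.00971 → f = 0.03774 (Haaland)
Major: h_f = f(L/D)·V²/2g = 0.03774·15049·0.5352 = 303.9 m
Minor: ΣK = 4.86; h_m = ΣK·V²/2g = 2.601 m
Total H_L = 303.9 + 2.601 = 306.5 m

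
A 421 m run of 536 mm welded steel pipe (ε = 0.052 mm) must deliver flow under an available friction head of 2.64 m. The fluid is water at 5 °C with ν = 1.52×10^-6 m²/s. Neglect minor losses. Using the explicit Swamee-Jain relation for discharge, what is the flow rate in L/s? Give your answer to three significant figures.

Q ≈ 495 L/s

Swamee-Jain (Type II): Q = -0.965·√(gD⁵h_f/L)·ln[ε/(3.7D) + √(3.17ν²L/(gD³h_f))]
√(gD⁵h_f/L) = √(9.81·0.536⁵·2.64/421) = 0.05217
ε/(3.7D) = 2.62×10^-5; √(3.17ν²L/(gD³h_f)) = 2.78×10^-5
Q = -0.965·0.05217·ln(5.403×10^-5) = 0.4947 m³/s
Check: V = 2.19 m/s, Re = 7.73×10^5, f = 0.01378, h_f = 2.65 m ≈ 2.64 m ✓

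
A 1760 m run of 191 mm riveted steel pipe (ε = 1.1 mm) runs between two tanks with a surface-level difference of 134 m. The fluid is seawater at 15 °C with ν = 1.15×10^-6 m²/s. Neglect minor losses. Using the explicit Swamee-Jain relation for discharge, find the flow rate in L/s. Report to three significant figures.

Swamee-Jain (Type II): Q = -0.965·√(gD⁵h_f/L)·ln[ε/(3.7D) + √(3.17ν²L/(gD³h_f))]
√(gD⁵h_f/L) = √(9.81·0.191⁵·134/1760) = 0.01378
ε/(3.7D) = 0.00156; √(3.17ν²L/(gD³h_f)) = 2.84×10^-5
Q = -0.965·0.01378·ln(0.001585) = 0.08573 m³/s
Check: V = 2.99 m/s, Re = 4.97×10^5, f = 0.03198, h_f = 134 m ≈ 134 m ✓

Q ≈ 85.7 L/s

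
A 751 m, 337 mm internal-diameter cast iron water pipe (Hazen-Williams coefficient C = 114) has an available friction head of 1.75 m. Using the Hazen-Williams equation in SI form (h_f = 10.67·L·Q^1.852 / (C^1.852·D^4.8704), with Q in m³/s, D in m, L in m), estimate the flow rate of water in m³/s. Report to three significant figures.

Rearranging: Q = [h_f·C^1.852·D^4.8704 / (10.67·L)]^(1/1.852)
Q = [1.75·114^1.852·0.337^4.8704 / (10.67·751)]^0.540 = 0.06887 m³/s

Q ≈ 0.0689 m³/s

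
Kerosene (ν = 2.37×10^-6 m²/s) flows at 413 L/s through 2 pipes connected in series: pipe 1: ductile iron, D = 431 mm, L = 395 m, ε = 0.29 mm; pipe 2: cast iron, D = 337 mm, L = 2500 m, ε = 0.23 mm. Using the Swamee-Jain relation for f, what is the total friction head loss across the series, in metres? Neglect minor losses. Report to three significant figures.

H ≈ 158 m

Pipe 1: V = 2.831 m/s, Re = 5.15×10^5, ε/D = 6.73×10^-4, f = 0.01876, h_1 = f(L/D)V²/2g = 7.020 m
Pipe 2: V = 4.630 m/s, Re = 6.58×10^5, ε/D = 6.82×10^-4, f = 0.01864, h_2 = f(L/D)V²/2g = 151.1 m
Series → Q common, losses add: H = Σh = 158.1 m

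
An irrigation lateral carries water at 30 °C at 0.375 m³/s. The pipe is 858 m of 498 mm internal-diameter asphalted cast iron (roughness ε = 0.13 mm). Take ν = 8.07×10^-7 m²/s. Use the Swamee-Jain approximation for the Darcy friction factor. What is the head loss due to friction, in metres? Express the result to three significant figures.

V = 4Q/(πD²) = 4·0.375/(π·0.498²) = 1.925 m/s
Re = VD/ν = 1.925·0.498/8.07×10^-7 = 1.19×10^6 → turbulent
ε/D = 0.13/498 = 2.61×10^-4
Swamee-Jain: f = 0.01528
h_f = f(L/D)V²/(2g) = 0.01528·(858/0.498)·1.925²/(2·9.81) = 4.973 m

h_f ≈ 4.97 m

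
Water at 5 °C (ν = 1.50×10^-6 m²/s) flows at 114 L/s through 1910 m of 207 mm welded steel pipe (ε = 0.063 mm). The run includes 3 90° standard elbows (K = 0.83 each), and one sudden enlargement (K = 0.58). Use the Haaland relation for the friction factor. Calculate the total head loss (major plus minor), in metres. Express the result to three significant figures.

V = 4Q/(πD²) = 3.387 m/s; V²/2g = 0.5849 m
Re = 4.67×10^5, ε/D = 3.04×10^-4 → f = 0.01626 (Haaland)
Major: h_f = f(L/D)·V²/2g = 0.01626·9227·0.5849 = 87.75 m
Minor: ΣK = 3.07; h_m = ΣK·V²/2g = 1.796 m
Total H_L = 87.75 + 1.796 = 89.55 m

H_L ≈ 89.5 m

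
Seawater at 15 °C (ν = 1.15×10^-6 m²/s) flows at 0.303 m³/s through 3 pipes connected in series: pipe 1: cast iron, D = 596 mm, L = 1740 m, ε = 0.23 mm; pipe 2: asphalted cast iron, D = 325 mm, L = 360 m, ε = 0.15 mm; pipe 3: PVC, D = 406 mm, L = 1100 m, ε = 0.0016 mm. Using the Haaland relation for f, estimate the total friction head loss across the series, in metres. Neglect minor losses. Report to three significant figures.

H ≈ 24.7 m

Pipe 1: V = 1.086 m/s, Re = 5.63×10^5, ε/D = 3.86×10^-4, f = 0.01670, h_1 = f(L/D)V²/2g = 2.932 m
Pipe 2: V = 3.652 m/s, Re = 1.03×10^6, ε/D = 4.62×10^-4, f = 0.01689, h_2 = f(L/D)V²/2g = 12.72 m
Pipe 3: V = 2.340 m/s, Re = 8.26×10^5, ε/D = 3.94×10^-6, f = 0.01202, h_3 = f(L/D)V²/2g = 9.096 m
Series → Q common, losses add: H = Σh = 24.75 m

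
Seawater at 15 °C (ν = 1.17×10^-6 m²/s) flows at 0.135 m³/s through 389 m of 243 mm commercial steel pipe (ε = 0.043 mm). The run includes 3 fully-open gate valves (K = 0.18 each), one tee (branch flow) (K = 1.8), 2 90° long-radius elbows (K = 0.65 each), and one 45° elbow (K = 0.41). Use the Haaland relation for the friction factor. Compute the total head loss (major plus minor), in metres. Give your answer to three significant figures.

H_L ≈ 12.0 m

V = 4Q/(πD²) = 2.911 m/s; V²/2g = 0.4319 m
Re = 6.05×10^5, ε/D = 1.77×10^-4 → f = 0.01483 (Haaland)
Major: h_f = f(L/D)·V²/2g = 0.01483·1601·0.4319 = 10.25 m
Minor: ΣK = 4.05; h_m = ΣK·V²/2g = 1.749 m
Total H_L = 10.25 + 1.749 = 12.00 m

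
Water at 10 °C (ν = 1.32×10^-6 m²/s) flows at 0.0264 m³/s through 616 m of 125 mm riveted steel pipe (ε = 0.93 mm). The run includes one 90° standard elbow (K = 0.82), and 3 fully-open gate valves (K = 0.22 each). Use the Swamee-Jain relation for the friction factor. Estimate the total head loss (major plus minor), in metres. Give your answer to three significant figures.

V = 4Q/(πD²) = 2.151 m/s; V²/2g = 0.2359 m
Re = 2.04×10^5, ε/D = 0.00744 → f = 0.03490 (Swamee-Jain)
Major: h_f = f(L/D)·V²/2g = 0.03490·4928·0.2359 = 40.57 m
Minor: ΣK = 1.48; h_m = ΣK·V²/2g = 0.3491 m
Total H_L = 40.57 + 0.3491 = 40.92 m

H_L ≈ 40.9 m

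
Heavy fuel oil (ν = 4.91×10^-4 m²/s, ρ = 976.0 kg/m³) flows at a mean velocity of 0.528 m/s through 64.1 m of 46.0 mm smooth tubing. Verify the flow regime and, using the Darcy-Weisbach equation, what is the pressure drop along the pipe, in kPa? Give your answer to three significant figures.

Δp ≈ 245 kPa

Re = VD/ν = 0.528·0.04600/4.91×10^-4 = 49.5 → laminar (Re < 2300)
f = 64/Re = 1.294
h_f = f(L/D)V²/(2g) = 1.294·(64.1/0.04600)·0.528²/(2·9.81) = 25.62 m
Δp = ρg·h_f = 976.0·9.81·25.62 = 245.3 kPa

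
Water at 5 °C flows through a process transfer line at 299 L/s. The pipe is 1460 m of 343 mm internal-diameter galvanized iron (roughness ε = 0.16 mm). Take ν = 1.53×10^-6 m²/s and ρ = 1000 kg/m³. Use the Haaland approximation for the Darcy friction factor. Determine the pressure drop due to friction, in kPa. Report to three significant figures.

Δp ≈ 381 kPa

V = 4Q/(πD²) = 4·0.299/(π·0.343²) = 3.236 m/s
Re = VD/ν = 3.236·0.343/1.53×10^-6 = 7.25×10^5 → turbulent
ε/D = 0.16/343 = 4.66×10^-4
Haaland: f = 0.01710
h_f = f(L/D)V²/(2g) = 0.01710·(1460/0.343)·3.236²/(2·9.81) = 38.85 m
Δp = ρg·h_f = 1000·9.81·38.85 = 381.1 kPa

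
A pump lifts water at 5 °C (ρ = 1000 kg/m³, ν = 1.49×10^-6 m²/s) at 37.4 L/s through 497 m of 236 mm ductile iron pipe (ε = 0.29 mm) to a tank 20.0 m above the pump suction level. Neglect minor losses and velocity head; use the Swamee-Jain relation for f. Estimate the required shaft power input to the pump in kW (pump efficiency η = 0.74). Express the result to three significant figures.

V = 4Q/(πD²) = 0.8550 m/s; Re = 1.35×10^5; ε/D = 0.00123; f = 0.02258
h_f = f(L/D)V²/2g = 1.771 m
Total head H = z + h_f = 20.0 + 1.771 = 21.77 m
P_hyd = ρgQH = 1000·9.81·0.0374·21.77 = 7.988 kW
P_shaft = P_hyd/η = 7.988/0.74 = 10.79 kW

P_shaft ≈ 10.8 kW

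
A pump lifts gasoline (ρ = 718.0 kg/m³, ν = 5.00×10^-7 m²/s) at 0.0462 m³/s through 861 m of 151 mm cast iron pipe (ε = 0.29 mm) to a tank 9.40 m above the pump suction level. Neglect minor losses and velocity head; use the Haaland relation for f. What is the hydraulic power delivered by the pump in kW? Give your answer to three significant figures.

V = 4Q/(πD²) = 2.580 m/s; Re = 7.79×10^5; ε/D = 0.00192; f = 0.02343
h_f = f(L/D)V²/2g = 45.32 m
Total head H = z + h_f = 9.40 + 45.32 = 54.72 m
P_hyd = ρgQH = 718.0·9.81·0.0462·54.72 = 17.81 kW

P_hyd ≈ 17.8 kW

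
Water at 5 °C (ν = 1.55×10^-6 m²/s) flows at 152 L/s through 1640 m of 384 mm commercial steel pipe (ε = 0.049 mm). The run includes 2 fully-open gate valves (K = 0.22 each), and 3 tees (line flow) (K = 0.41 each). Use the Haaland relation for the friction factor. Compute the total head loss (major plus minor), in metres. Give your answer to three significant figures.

V = 4Q/(πD²) = 1.312 m/s; V²/2g = 0.08780 m
Re = 3.25×10^5, ε/D = 1.28×10^-4 → f = 0.01531 (Haaland)
Major: h_f = f(L/D)·V²/2g = 0.01531·4271·0.08780 = 5.741 m
Minor: ΣK = 1.67; h_m = ΣK·V²/2g = 0.1466 m
Total H_L = 5.741 + 0.1466 = 5.887 m

H_L ≈ 5.89 m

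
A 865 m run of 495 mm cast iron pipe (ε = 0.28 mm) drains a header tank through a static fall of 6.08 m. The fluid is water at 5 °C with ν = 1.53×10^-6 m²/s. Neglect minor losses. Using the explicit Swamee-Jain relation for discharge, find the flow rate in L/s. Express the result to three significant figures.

Q ≈ 376 L/s

Swamee-Jain (Type II): Q = -0.965·√(gD⁵h_f/L)·ln[ε/(3.7D) + √(3.17ν²L/(gD³h_f))]
√(gD⁵h_f/L) = √(9.81·0.495⁵·6.08/865) = 0.04527
ε/(3.7D) = 1.53×10^-4; √(3.17ν²L/(gD³h_f)) = 2.98×10^-5
Q = -0.965·0.04527·ln(1.827×10^-4) = 0.3760 m³/s
Check: V = 1.95 m/s, Re = 6.32×10^5, f = 0.01800, h_f = 6.12 m ≈ 6.08 m ✓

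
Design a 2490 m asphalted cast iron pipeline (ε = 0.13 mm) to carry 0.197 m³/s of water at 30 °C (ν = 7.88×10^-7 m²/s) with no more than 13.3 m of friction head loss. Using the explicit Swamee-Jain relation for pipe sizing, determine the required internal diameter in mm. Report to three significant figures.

D ≈ 402 mm

Swamee-Jain (Type III): D = 0.66·[ε^1.25·(LQ²/(gh_f))^4.75 + ν·Q^9.4·(L/(gh_f))^5.2]^0.04
LQ²/(gh_f) = 0.7406; L/(gh_f) = 19.08
Term 1 = ε^1.25·(…)^4.75 = 3.33×10^-6; Term 2 = ν·Q^9.4·(…)^5.2 = 8.40×10^-7
D = 0.66·(3.33×10^-6 + 8.40×10^-7)^0.04 = 0.4021 m = 402 mm
Check: V = 1.55 m/s, Re = 7.92×10^5, f = 0.01613, h_f = 12.2 m ≈ 13.3 m ✓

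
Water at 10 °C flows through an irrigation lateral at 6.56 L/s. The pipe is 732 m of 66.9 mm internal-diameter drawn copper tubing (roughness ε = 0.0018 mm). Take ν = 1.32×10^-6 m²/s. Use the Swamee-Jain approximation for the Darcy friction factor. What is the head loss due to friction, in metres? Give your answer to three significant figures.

h_f ≈ 35.4 m

V = 4Q/(πD²) = 4·0.00656/(π·0.0669²) = 1.866 m/s
Re = VD/ν = 1.866·0.0669/1.32×10^-6 = 9.46×10^4 → turbulent
ε/D = 0.0018/66.9 = 2.69×10^-5
Swamee-Jain: f = 0.01823
h_f = f(L/D)V²/(2g) = 0.01823·(732/0.0669)·1.866²/(2·9.81) = 35.41 m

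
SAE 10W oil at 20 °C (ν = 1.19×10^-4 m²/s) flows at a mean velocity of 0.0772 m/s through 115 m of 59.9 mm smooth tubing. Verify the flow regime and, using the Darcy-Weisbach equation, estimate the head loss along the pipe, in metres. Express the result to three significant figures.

Re = VD/ν = 0.0772·0.05990/1.19×10^-4 = 38.9 → laminar (Re < 2300)
f = 64/Re = 1.647
h_f = f(L/D)V²/(2g) = 1.647·(115/0.05990)·0.0772²/(2·9.81) = 0.9605 m

h_f ≈ 0.960 m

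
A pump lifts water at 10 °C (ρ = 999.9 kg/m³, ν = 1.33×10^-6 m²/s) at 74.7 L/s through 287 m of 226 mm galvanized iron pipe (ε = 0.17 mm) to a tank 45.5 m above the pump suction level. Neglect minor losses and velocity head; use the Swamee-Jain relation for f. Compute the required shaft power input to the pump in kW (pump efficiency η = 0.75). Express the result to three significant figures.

V = 4Q/(πD²) = 1.862 m/s; Re = 3.16×10^5; ε/D = 7.52×10^-4; f = 0.01959
h_f = f(L/D)V²/2g = 4.397 m
Total head H = z + h_f = 45.5 + 4.397 = 49.90 m
P_hyd = ρgQH = 999.9·9.81·0.0747·49.90 = 36.56 kW
P_shaft = P_hyd/η = 36.56/0.75 = 48.75 kW

P_shaft ≈ 48.7 kW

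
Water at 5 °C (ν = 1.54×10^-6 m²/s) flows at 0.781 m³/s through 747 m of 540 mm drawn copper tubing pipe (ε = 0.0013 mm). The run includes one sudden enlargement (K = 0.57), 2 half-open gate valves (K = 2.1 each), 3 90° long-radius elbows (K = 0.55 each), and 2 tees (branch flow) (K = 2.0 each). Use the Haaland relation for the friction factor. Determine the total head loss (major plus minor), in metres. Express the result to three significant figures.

H_L ≈ 15.4 m

V = 4Q/(πD²) = 3.410 m/s; V²/2g = 0.5927 m
Re = 1.20×10^6, ε/D = 2.41×10^-6 → f = 0.01129 (Haaland)
Major: h_f = f(L/D)·V²/2g = 0.01129·1383·0.5927 = 9.256 m
Minor: ΣK = 10.4; h_m = ΣK·V²/2g = 6.176 m
Total H_L = 9.256 + 6.176 = 15.43 m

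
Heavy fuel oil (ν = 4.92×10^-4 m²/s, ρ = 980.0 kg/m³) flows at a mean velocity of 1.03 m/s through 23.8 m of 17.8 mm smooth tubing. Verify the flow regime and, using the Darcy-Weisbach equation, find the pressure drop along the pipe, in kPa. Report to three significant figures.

Δp ≈ 1190 kPa

Re = VD/ν = 1.03·0.01780/4.92×10^-4 = 37.3 → laminar (Re < 2300)
f = 64/Re = 1.717
h_f = f(L/D)V²/(2g) = 1.717·(23.8/0.01780)·1.03²/(2·9.81) = 124.2 m
Δp = ρg·h_f = 980.0·9.81·124.2 = 1194 kPa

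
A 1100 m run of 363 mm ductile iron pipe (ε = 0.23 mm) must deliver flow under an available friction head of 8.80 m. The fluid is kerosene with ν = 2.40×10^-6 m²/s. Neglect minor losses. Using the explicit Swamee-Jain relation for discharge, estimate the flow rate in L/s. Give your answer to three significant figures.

Swamee-Jain (Type II): Q = -0.965·√(gD⁵h_f/L)·ln[ε/(3.7D) + √(3.17ν²L/(gD³h_f))]
√(gD⁵h_f/L) = √(9.81·0.363⁵·8.80/1100) = 0.02224
ε/(3.7D) = 1.71×10^-4; √(3.17ν²L/(gD³h_f)) = 6.97×10^-5
Q = -0.965·0.02224·ln(2.410×10^-4) = 0.1788 m³/s
Check: V = 1.73 m/s, Re = 2.61×10^5, f = 0.01923, h_f = 8.86 m ≈ 8.80 m ✓

Q ≈ 179 L/s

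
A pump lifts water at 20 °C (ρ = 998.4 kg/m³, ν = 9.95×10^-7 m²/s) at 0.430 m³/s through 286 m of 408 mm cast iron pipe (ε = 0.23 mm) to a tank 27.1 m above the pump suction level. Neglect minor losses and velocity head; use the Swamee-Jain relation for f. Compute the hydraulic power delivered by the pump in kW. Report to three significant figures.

V = 4Q/(πD²) = 3.289 m/s; Re = 1.35×10^6; ε/D = 5.64×10^-4; f = 0.01759
h_f = f(L/D)V²/2g = 6.798 m
Total head H = z + h_f = 27.1 + 6.798 = 33.90 m
P_hyd = ρgQH = 998.4·9.81·0.430·33.90 = 142.8 kW

P_hyd ≈ 143 kW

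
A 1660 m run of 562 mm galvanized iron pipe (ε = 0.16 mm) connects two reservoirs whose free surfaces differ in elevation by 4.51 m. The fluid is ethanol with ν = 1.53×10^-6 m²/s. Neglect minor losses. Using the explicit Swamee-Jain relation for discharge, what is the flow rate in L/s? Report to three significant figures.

Q ≈ 338 L/s

Swamee-Jain (Type II): Q = -0.965·√(gD⁵h_f/L)·ln[ε/(3.7D) + √(3.17ν²L/(gD³h_f))]
√(gD⁵h_f/L) = √(9.81·0.562⁵·4.51/1660) = 0.03866
ε/(3.7D) = 7.69×10^-5; √(3.17ν²L/(gD³h_f)) = 3.96×10^-5
Q = -0.965·0.03866·ln(1.166×10^-4) = 0.3379 m³/s
Check: V = 1.36 m/s, Re = 5.00×10^5, f = 0.01625, h_f = 4.54 m ≈ 4.51 m ✓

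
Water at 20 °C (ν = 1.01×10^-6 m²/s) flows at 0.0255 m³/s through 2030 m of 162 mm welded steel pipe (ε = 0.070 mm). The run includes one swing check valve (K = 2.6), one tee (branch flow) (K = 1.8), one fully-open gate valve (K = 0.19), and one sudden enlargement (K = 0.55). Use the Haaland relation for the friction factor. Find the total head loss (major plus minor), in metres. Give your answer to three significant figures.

H_L ≈ 18.3 m

V = 4Q/(πD²) = 1.237 m/s; V²/2g = 0.07801 m
Re = 1.98×10^5, ε/D = 4.32×10^-4 → f = 0.01829 (Haaland)
Major: h_f = f(L/D)·V²/2g = 0.01829·12531·0.07801 = 17.87 m
Minor: ΣK = 5.14; h_m = ΣK·V²/2g = 0.4010 m
Total H_L = 17.87 + 0.4010 = 18.28 m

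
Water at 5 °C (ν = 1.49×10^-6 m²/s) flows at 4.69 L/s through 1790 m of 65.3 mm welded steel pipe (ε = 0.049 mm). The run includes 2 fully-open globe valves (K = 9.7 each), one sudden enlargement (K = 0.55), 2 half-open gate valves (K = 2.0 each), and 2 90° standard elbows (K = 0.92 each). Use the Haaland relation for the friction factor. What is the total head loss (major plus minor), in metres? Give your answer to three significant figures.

V = 4Q/(πD²) = 1.400 m/s; V²/2g = 0.09996 m
Re = 6.14×10^4, ε/D = 7.50×10^-4 → f = 0.02234 (Haaland)
Major: h_f = f(L/D)·V²/2g = 0.02234·27412·0.09996 = 61.22 m
Minor: ΣK = 25.8; h_m = ΣK·V²/2g = 2.578 m
Total H_L = 61.22 + 2.578 = 63.80 m

H_L ≈ 63.8 m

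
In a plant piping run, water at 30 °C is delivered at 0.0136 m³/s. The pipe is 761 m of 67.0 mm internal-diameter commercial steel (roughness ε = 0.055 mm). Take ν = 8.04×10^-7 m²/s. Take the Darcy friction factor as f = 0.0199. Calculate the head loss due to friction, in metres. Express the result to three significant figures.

V = 4Q/(πD²) = 4·0.0136/(π·0.0670²) = 3.857 m/s
h_f = f(L/D)V²/(2g) = 0.01990·(761/0.0670)·3.857²/(2·9.81) = 171.4 m

h_f ≈ 171 m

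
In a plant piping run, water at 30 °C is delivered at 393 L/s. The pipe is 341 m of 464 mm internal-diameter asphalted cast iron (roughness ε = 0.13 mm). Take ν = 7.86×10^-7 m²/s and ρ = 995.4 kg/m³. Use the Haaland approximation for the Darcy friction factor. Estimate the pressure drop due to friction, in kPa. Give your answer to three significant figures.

V = 4Q/(πD²) = 4·0.393/(π·0.464²) = 2.324 m/s
Re = VD/ν = 2.324·0.464/7.86×10^-7 = 1.37×10^6 → turbulent
ε/D = 0.13/464 = 2.80×10^-4
Haaland: f = 0.01525
h_f = f(L/D)V²/(2g) = 0.01525·(341/0.464)·2.324²/(2·9.81) = 3.085 m
Δp = ρg·h_f = 995.4·9.81·3.085 = 30.13 kPa

Δp ≈ 30.1 kPa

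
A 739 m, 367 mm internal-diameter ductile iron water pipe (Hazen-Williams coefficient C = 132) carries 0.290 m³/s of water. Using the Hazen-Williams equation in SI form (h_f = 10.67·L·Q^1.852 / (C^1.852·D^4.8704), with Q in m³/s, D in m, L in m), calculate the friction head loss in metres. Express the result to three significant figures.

h_f ≈ 12.4 m

h_f = 10.67·739·0.290^1.852 / (132^1.852·0.367^4.8704) = 12.42 m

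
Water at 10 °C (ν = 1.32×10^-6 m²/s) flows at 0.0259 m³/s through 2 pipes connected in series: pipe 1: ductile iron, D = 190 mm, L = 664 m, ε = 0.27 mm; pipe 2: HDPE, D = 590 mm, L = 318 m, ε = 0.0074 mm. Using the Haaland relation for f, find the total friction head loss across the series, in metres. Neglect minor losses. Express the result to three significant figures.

Pipe 1: V = 0.9135 m/s, Re = 1.31×10^5, ε/D = 0.00142, f = 0.02292, h_1 = f(L/D)V²/2g = 3.407 m
Pipe 2: V = 0.09473 m/s, Re = 4.23×10^4, ε/D = 1.25×10^-5, f = 0.02154, h_2 = f(L/D)V²/2g = 0.005310 m
Series → Q common, losses add: H = Σh = 3.413 m

H ≈ 3.41 m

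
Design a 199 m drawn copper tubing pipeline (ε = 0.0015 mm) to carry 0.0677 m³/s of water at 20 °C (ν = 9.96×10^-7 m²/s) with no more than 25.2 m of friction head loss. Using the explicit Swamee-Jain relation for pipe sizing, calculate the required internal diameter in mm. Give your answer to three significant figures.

D ≈ 132 mm

Swamee-Jain (Type III): D = 0.66·[ε^1.25·(LQ²/(gh_f))^4.75 + ν·Q^9.4·(L/(gh_f))^5.2]^0.04
LQ²/(gh_f) = 0.003689; L/(gh_f) = 0.8050
Term 1 = ε^1.25·(…)^4.75 = 1.46×10^-19; Term 2 = ν·Q^9.4·(…)^5.2 = 3.28×10^-18
D = 0.66·(1.46×10^-19 + 3.28×10^-18)^0.04 = 0.1321 m = 132 mm
Check: V = 4.94 m/s, Re = 6.55×10^5, f = 0.01270, h_f = 23.8 m ≈ 25.2 m ✓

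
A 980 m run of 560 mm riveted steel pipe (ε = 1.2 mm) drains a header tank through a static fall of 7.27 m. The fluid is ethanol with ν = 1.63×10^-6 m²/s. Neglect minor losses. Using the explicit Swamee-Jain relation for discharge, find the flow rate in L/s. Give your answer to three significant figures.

Q ≈ 453 L/s

Swamee-Jain (Type II): Q = -0.965·√(gD⁵h_f/L)·ln[ε/(3.7D) + √(3.17ν²L/(gD³h_f))]
√(gD⁵h_f/L) = √(9.81·0.560⁵·7.27/980) = 0.06331
ε/(3.7D) = 5.79×10^-4; √(3.17ν²L/(gD³h_f)) = 2.57×10^-5
Q = -0.965·0.06331·ln(6.048×10^-4) = 0.4527 m³/s
Check: V = 1.84 m/s, Re = 6.31×10^5, f = 0.02423, h_f = 7.30 m ≈ 7.27 m ✓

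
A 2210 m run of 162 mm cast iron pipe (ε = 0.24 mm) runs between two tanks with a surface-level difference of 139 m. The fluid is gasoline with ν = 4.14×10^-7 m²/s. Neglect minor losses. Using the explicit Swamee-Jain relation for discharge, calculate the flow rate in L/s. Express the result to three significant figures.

Q ≈ 62.4 L/s

Swamee-Jain (Type II): Q = -0.965·√(gD⁵h_f/L)·ln[ε/(3.7D) + √(3.17ν²L/(gD³h_f))]
√(gD⁵h_f/L) = √(9.81·0.162⁵·139/2210) = 0.008297
ε/(3.7D) = 4.00×10^-4; √(3.17ν²L/(gD³h_f)) = 1.44×10^-5
Q = -0.965·0.008297·ln(4.148×10^-4) = 0.06236 m³/s
Check: V = 3.03 m/s, Re = 1.18×10^6, f = 0.02193, h_f = 140 m ≈ 139 m ✓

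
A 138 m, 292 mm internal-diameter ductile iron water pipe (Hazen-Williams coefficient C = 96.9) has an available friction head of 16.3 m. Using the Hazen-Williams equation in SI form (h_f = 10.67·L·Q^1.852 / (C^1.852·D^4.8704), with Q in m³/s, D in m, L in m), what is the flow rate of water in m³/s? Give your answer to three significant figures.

Q ≈ 0.334 m³/s

Rearranging: Q = [h_f·C^1.852·D^4.8704 / (10.67·L)]^(1/1.852)
Q = [16.3·96.9^1.852·0.292^4.8704 / (10.67·138)]^0.540 = 0.3344 m³/s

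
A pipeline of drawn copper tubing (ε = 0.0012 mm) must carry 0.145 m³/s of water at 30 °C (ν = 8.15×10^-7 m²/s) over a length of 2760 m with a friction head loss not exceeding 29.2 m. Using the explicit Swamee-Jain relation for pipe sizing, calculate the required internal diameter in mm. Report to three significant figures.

Swamee-Jain (Type III): D = 0.66·[ε^1.25·(LQ²/(gh_f))^4.75 + ν·Q^9.4·(L/(gh_f))^5.2]^0.04
LQ²/(gh_f) = 0.2026; L/(gh_f) = 9.635
Term 1 = ε^1.25·(…)^4.75 = 2.02×10^-11; Term 2 = ν·Q^9.4·(…)^5.2 = 1.39×10^-9
D = 0.66·(2.02×10^-11 + 1.39×10^-9)^0.04 = 0.2921 m = 292 mm
Check: V = 2.16 m/s, Re = 7.75×10^5, f = 0.01221, h_f = 27.5 m ≈ 29.2 m ✓

D ≈ 292 mm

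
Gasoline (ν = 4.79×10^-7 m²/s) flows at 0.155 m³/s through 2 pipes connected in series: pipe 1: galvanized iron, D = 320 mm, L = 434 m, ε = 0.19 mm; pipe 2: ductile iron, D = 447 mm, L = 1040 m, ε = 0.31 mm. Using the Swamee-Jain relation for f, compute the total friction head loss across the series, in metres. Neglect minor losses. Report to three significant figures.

H ≈ 6.71 m

Pipe 1: V = 1.927 m/s, Re = 1.29×10^6, ε/D = 5.94×10^-4, f = 0.01780, h_1 = f(L/D)V²/2g = 4.570 m
Pipe 2: V = 0.9877 m/s, Re = 9.22×10^5, ε/D = 6.94×10^-4, f = 0.01852, h_2 = f(L/D)V²/2g = 2.143 m
Series → Q common, losses add: H = Σh = 6.713 m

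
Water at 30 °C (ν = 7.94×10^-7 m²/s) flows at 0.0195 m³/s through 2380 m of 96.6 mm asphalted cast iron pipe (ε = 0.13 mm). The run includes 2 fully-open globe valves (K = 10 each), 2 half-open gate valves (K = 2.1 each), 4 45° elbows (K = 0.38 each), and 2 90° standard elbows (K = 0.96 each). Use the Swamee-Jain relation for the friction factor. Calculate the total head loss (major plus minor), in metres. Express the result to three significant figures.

V = 4Q/(πD²) = 2.661 m/s; V²/2g = 0.3608 m
Re = 3.24×10^5, ε/D = 0.00135 → f = 0.02202 (Swamee-Jain)
Major: h_f = f(L/D)·V²/2g = 0.02202·24638·0.3608 = 195.7 m
Minor: ΣK = 27.6; h_m = ΣK·V²/2g = 9.973 m
Total H_L = 195.7 + 9.973 = 205.7 m

H_L ≈ 206 m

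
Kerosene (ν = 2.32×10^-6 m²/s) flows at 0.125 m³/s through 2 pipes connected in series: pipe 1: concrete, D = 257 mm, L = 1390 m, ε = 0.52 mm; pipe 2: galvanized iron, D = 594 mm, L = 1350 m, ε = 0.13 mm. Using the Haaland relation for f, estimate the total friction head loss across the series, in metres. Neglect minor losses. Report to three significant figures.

Pipe 1: V = 2.410 m/s, Re = 2.67×10^5, ε/D = 0.00202, f = 0.02413, h_1 = f(L/D)V²/2g = 38.62 m
Pipe 2: V = 0.4511 m/s, Re = 1.15×10^5, ε/D = 2.19×10^-4, f = 0.01839, h_2 = f(L/D)V²/2g = 0.4334 m
Series → Q common, losses add: H = Σh = 39.06 m

H ≈ 39.1 m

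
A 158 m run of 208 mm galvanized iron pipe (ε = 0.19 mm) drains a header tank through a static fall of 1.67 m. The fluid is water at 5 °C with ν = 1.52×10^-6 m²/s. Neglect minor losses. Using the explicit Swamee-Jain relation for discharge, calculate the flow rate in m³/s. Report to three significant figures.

Swamee-Jain (Type II): Q = -0.965·√(gD⁵h_f/L)·ln[ε/(3.7D) + √(3.17ν²L/(gD³h_f))]
√(gD⁵h_f/L) = √(9.81·0.208⁵·1.67/158) = 0.006354
ε/(3.7D) = 2.47×10^-4; √(3.17ν²L/(gD³h_f)) = 8.86×10^-5
Q = -0.965·0.006354·ln(3.355×10^-4) = 0.04905 m³/s
Check: V = 1.44 m/s, Re = 1.98×10^5, f = 0.02086, h_f = 1.68 m ≈ 1.67 m ✓

Q ≈ 0.0490 m³/s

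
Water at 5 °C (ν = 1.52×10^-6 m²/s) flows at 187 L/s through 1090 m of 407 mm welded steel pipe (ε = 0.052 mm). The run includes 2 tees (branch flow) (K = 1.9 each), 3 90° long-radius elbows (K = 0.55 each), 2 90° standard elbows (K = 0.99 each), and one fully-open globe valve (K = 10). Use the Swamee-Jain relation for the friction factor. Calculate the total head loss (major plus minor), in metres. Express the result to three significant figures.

V = 4Q/(πD²) = 1.437 m/s; V²/2g = 0.1053 m
Re = 3.85×10^5, ε/D = 1.28×10^-4 → f = 0.01522 (Swamee-Jain)
Major: h_f = f(L/D)·V²/2g = 0.01522·2678·0.1053 = 4.292 m
Minor: ΣK = 17.4; h_m = ΣK·V²/2g = 1.835 m
Total H_L = 4.292 + 1.835 = 6.127 m

H_L ≈ 6.13 m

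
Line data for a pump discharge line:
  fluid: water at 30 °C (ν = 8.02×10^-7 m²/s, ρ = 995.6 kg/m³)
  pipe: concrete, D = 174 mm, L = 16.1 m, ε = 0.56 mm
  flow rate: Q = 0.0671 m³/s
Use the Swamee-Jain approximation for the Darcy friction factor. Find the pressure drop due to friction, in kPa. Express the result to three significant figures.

Δp ≈ 9.90 kPa

V = 4Q/(πD²) = 4·0.0671/(π·0.174²) = 2.822 m/s
Re = VD/ν = 2.822·0.174/8.02×10^-7 = 6.12×10^5 → turbulent
ε/D = 0.56/174 = 0.00322
Swamee-Jain: f = 0.02700
h_f = f(L/D)V²/(2g) = 0.02700·(16.1/0.174)·2.822²/(2·9.81) = 1.014 m
Δp = ρg·h_f = 995.6·9.81·1.014 = 9.901 kPa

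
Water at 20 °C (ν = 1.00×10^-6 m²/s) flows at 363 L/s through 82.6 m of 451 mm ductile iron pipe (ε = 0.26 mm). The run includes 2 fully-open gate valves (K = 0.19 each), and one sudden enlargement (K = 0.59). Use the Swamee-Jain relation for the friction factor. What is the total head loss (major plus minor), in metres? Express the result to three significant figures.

H_L ≈ 1.11 m

V = 4Q/(πD²) = 2.272 m/s; V²/2g = 0.2632 m
Re = 1.02×10^6, ε/D = 5.76×10^-4 → f = 0.01779 (Swamee-Jain)
Major: h_f = f(L/D)·V²/2g = 0.01779·183.1·0.2632 = 0.8572 m
Minor: ΣK = 0.970; h_m = ΣK·V²/2g = 0.2553 m
Total H_L = 0.8572 + 0.2553 = 1.113 m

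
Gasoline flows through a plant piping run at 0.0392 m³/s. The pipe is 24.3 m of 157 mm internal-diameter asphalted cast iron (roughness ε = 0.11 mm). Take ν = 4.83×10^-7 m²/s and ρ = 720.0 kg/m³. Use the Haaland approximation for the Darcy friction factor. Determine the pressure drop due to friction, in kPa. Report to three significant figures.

Δp ≈ 4.25 kPa

V = 4Q/(πD²) = 4·0.0392/(π·0.157²) = 2.025 m/s
Re = VD/ν = 2.025·0.157/4.83×10^-7 = 6.58×10^5 → turbulent
ε/D = 0.11/157 = 7.01×10^-4
Haaland: f = 0.01859
h_f = f(L/D)V²/(2g) = 0.01859·(24.3/0.157)·2.025²/(2·9.81) = 0.6013 m
Δp = ρg·h_f = 720.0·9.81·0.6013 = 4.247 kPa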